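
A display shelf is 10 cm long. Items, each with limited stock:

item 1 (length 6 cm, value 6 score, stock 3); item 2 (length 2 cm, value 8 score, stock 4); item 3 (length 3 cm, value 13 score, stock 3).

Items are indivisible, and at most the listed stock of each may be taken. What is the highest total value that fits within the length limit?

42 score

Best selections within length 10 and stock limits:
- 2×item 2 + 2×item 3: length 10, value 42
- 3×item 3: length 9, value 39
- 3×item 2 + 1×item 3: length 9, value 37
- 1×item 2 + 2×item 3: length 8, value 34
Best: 42 score.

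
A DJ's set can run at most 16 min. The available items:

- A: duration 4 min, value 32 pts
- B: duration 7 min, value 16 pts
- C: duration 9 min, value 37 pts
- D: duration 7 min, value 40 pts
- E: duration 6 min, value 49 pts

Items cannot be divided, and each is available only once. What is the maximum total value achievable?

89 pts

Check high-value combinations within 16 min:
- D+E: duration 7+6=13, value 40+49=89
- C+E: duration 9+6=15, value 37+49=86
- A+E: duration 4+6=10, value 32+49=81
Best: 89 pts.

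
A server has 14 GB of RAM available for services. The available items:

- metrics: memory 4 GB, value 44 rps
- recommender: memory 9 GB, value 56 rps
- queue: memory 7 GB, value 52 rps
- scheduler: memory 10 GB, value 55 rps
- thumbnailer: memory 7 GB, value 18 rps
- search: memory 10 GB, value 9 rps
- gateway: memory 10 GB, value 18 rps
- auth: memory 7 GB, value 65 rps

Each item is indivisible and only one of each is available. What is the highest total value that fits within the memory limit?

Check high-value combinations within 14 GB:
- queue+auth: memory 7+7=14, value 52+65=117
- metrics+auth: memory 4+7=11, value 44+65=109
- metrics+recommender: memory 4+9=13, value 44+56=100
- metrics+scheduler: memory 4+10=14, value 44+55=99
Best: 117 rps.

117 rps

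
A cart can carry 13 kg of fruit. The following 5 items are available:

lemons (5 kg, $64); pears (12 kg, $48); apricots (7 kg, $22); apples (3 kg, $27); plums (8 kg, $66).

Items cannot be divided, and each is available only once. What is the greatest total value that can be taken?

This is a 0/1 knapsack; check combinations near the capacity.
- lemons+plums: weight 5+8=13, value 64+66=130
- apples+plums: weight 3+8=11, value 27+66=93
- lemons+apples: weight 5+3=8, value 64+27=91
- lemons+apricots: weight 5+7=12, value 64+22=86
- plums: weight 8, value 66
Best: $130.

$130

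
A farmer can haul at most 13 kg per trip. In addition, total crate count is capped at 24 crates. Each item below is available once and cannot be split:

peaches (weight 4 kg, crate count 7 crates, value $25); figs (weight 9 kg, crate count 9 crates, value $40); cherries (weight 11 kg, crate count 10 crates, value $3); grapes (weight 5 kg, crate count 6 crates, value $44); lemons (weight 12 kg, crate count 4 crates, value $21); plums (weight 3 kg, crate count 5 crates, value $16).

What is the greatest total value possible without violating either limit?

Feasible sets respecting both limits:
- peaches+grapes+plums: weight 12, crate count 18, value 85
- peaches+grapes: weight 9, crate count 13, value 69
- peaches+figs: weight 13, crate count 16, value 65
- grapes+plums: weight 8, crate count 11, value 60
Best: $85.

$85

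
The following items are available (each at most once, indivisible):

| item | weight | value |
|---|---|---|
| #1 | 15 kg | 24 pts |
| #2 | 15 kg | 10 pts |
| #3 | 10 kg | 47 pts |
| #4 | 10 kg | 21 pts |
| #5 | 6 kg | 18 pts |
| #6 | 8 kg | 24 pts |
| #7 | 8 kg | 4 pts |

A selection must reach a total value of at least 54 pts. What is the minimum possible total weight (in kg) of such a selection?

16

Subsets with value ≥ 54, sorted by total weight:
- #3+#5: weight 16, value 65
- #3+#6: weight 18, value 71
- #3+#4: weight 20, value 68
Minimum weight: 16 kg.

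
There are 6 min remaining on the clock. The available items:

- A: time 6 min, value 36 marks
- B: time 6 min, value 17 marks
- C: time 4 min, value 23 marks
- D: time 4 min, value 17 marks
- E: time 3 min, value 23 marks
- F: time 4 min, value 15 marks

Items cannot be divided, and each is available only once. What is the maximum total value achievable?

Check high-value combinations within 6 min:
- A: time 6, value 36
- E: time 3, value 23
- C: time 4, value 23
- D: time 4, value 17
Best: 36 marks.

36 marks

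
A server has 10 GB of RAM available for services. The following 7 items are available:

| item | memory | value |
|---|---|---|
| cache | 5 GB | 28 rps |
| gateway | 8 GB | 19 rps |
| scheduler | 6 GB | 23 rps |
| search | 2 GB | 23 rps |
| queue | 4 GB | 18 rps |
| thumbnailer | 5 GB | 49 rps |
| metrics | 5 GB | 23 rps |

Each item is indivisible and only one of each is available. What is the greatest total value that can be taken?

Check high-value combinations within 10 GB:
- cache+thumbnailer: memory 5+5=10, value 28+49=77
- search+thumbnailer: memory 2+5=7, value 23+49=72
- thumbnailer+metrics: memory 5+5=10, value 49+23=72
Best: 77 rps.

77 rps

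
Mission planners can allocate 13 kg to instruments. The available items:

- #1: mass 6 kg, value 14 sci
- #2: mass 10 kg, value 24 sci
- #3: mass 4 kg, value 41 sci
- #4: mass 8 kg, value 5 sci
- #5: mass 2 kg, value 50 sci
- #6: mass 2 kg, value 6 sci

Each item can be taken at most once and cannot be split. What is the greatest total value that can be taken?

105 sci

Check high-value combinations within 13 kg:
- #1+#3+#5: mass 6+4+2=12, value 14+41+50=105
- #3+#5+#6: mass 4+2+2=8, value 41+50+6=97
- #3+#5: mass 4+2=6, value 41+50=91
- #2+#5: mass 10+2=12, value 24+50=74
- #1+#5+#6: mass 6+2+2=10, value 14+50+6=70
Best: 105 sci.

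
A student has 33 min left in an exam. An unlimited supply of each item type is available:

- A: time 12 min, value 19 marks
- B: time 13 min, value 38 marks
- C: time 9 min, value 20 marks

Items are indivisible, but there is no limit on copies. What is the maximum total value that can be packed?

Best value-per-unit is B at 38/13; filling with it alone gives 2×38 = 76.
Optimal mix: 1×B + 2×C → time 31, value 78.

78 marks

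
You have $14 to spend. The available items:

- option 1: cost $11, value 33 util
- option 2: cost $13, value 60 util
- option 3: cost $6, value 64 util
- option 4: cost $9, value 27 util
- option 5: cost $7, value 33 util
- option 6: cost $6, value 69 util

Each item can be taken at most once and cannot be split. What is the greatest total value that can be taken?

133 util

Check high-value combinations within $14:
- option 3+option 6: cost 6+6=12, value 64+69=133
- option 5+option 6: cost 7+6=13, value 33+69=102
- option 3+option 5: cost 6+7=13, value 64+33=97
Best: 133 util.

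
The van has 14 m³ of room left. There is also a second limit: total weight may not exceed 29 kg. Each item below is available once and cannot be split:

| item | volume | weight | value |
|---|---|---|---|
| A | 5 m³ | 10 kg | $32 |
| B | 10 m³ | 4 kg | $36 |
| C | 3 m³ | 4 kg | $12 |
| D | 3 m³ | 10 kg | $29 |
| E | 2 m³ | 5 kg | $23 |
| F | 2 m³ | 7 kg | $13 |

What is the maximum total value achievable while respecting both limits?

Feasible sets respecting both limits:
- A+C+D+E: volume 13, weight 29, value 96
- A+D+E: volume 10, weight 25, value 84
- A+C+E+F: volume 12, weight 26, value 80
Best: $96.

$96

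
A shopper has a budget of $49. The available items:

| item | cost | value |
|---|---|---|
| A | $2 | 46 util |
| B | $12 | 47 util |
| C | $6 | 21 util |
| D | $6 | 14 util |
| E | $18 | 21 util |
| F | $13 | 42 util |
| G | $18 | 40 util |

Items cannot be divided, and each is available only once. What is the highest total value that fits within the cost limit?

Check high-value combinations within $49:
- A+B+F+G: cost 2+12+13+18=45, value 46+47+42+40=175
- A+B+C+D+F: cost 2+12+6+6+13=39, value 46+47+21+14+42=170
- A+B+C+D+G: cost 2+12+6+6+18=44, value 46+47+21+14+40=168
- A+C+D+F+G: cost 2+6+6+13+18=45, value 46+21+14+42+40=163
Best: 175 util.

175 util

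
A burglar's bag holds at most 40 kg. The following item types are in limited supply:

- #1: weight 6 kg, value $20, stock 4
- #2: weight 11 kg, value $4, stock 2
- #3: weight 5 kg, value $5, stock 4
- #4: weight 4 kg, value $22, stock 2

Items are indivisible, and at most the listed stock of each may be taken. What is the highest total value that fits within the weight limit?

$129

Top feasible selections:
- 4×#1 + 1×#3 + 2×#4: weight 37, value 129
- 4×#1 + 2×#4: weight 32, value 124
- 3×#1 + 2×#3 + 2×#4: weight 36, value 114
Best: $129.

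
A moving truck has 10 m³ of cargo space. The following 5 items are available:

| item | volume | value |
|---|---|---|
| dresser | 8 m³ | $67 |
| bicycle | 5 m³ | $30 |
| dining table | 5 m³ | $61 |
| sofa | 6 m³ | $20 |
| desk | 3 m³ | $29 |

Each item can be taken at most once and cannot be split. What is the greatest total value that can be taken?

Check high-value combinations within 10 m³:
- bicycle+dining table: volume 5+5=10, value 30+61=91
- dining table+desk: volume 5+3=8, value 61+29=90
- dresser: volume 8, value 67
- dining table: volume 5, value 61
Best: $91.

$91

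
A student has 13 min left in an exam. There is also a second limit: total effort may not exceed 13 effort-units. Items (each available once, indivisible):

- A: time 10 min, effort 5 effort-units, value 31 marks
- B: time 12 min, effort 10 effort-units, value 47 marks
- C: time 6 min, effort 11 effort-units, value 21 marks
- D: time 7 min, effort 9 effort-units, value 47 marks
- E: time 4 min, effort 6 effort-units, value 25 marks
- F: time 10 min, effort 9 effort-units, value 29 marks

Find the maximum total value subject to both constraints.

Feasible sets respecting both limits:
- B: time 12, effort 10, value 47
- D: time 7, effort 9, value 47
- A: time 10, effort 5, value 31
- F: time 10, effort 9, value 29
Best: 47 marks.

47 marks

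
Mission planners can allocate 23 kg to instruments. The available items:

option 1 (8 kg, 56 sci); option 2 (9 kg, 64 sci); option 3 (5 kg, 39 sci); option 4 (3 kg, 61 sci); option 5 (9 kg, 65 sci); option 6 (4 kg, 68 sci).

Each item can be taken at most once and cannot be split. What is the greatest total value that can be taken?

Check high-value combinations within 23 kg:
- option 3+option 4+option 5+option 6: mass 5+3+9+4=21, value 39+61+65+68=233
- option 2+option 3+option 4+option 6: mass 9+5+3+4=21, value 64+39+61+68=232
- option 1+option 3+option 4+option 6: mass 8+5+3+4=20, value 56+39+61+68=224
- option 2+option 5+option 6: mass 9+9+4=22, value 64+65+68=197
- option 4+option 5+option 6: mass 3+9+4=16, value 61+65+68=194
Best: 233 sci.

233 sci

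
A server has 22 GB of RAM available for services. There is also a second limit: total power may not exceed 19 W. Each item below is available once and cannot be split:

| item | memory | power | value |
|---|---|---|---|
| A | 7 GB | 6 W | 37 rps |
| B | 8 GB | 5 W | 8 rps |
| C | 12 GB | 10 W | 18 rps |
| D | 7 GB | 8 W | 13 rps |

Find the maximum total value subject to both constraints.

58 rps

Feasible sets respecting both limits:
- A+B+D: memory 22, power 19, value 58
- A+C: memory 19, power 16, value 55
- A+D: memory 14, power 14, value 50
Best: 58 rps.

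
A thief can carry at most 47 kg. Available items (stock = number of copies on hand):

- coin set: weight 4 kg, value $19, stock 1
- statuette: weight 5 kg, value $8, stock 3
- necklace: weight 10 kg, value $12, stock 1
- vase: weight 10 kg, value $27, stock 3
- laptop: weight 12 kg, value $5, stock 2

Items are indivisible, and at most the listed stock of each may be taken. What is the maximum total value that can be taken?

$116

Best selections within weight 47 and stock limits:
- 1×coin set + 2×statuette + 3×vase: weight 44, value 116
- 1×coin set + 1×necklace + 3×vase: weight 44, value 112
- 1×coin set + 1×statuette + 3×vase: weight 39, value 108
- 3×statuette + 3×vase: weight 45, value 105
Best: $116.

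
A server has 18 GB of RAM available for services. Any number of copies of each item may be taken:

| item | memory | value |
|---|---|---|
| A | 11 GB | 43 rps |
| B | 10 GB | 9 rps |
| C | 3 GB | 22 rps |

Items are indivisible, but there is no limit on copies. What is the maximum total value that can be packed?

132 rps

Best value-per-unit is C at 22/3, and filling with it alone uses memory 6×3=18. No mix of the others beats 6×22 = 132.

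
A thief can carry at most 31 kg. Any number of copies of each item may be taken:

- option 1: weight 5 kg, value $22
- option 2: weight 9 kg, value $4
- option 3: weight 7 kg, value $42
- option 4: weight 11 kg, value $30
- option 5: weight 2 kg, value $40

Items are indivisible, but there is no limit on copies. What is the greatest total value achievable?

$600

Best value-per-unit is option 5 at 40/2, and filling with it alone uses weight 15×2=30. No mix of the others beats 15×40 = 600.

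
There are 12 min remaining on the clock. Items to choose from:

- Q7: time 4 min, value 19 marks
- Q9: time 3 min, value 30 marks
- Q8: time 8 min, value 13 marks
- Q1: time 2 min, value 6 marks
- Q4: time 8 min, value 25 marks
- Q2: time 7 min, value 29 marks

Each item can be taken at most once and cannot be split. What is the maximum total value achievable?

65 marks

This is a 0/1 knapsack; check combinations near the capacity.
- Q9+Q1+Q2: time 3+2+7=12, value 30+6+29=65
- Q9+Q2: time 3+7=10, value 30+29=59
- Q7+Q9+Q1: time 4+3+2=9, value 19+30+6=55
- Q9+Q4: time 3+8=11, value 30+25=55
- Q7+Q9: time 4+3=7, value 19+30=49
Best: 65 marks.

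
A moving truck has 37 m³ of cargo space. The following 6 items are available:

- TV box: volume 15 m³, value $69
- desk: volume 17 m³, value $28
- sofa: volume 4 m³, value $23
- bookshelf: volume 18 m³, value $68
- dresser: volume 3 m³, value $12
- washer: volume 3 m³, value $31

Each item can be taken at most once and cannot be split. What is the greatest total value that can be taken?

$168

Check high-value combinations within 37 m³:
- TV box+bookshelf+washer: volume 15+18+3=36, value 69+68+31=168
- TV box+sofa+bookshelf: volume 15+4+18=37, value 69+23+68=160
- TV box+bookshelf+dresser: volume 15+18+3=36, value 69+68+12=149
- TV box+bookshelf: volume 15+18=33, value 69+68=137
Best: $168.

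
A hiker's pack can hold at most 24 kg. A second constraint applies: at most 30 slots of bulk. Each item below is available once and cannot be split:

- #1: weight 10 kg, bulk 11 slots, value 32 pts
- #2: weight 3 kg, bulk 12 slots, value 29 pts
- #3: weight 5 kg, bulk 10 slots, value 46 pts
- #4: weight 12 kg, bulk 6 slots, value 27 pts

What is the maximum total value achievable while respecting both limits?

Feasible sets respecting both limits:
- #2+#3+#4: weight 20, bulk 28, value 102
- #1+#3: weight 15, bulk 21, value 78
- #2+#3: weight 8, bulk 22, value 75
Best: 102 pts.

102 pts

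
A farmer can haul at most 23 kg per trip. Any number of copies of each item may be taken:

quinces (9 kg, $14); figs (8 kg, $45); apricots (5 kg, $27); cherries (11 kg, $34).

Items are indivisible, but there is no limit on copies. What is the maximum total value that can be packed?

Best value-per-unit is figs at 45/8; filling with it alone gives 2×45 = 90.
Optimal mix: 1×figs + 3×apricots → weight 23, value 126.

$126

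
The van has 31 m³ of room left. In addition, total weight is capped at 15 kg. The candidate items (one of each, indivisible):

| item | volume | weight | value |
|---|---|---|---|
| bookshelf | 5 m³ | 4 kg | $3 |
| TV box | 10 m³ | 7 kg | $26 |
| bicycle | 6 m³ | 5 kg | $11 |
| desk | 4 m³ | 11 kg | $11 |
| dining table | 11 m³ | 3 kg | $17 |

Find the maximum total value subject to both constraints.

$54

Feasible sets respecting both limits:
- TV box+bicycle+dining table: volume 27, weight 15, value 54
- bookshelf+TV box+dining table: volume 26, weight 14, value 46
- TV box+dining table: volume 21, weight 10, value 43
Best: $54.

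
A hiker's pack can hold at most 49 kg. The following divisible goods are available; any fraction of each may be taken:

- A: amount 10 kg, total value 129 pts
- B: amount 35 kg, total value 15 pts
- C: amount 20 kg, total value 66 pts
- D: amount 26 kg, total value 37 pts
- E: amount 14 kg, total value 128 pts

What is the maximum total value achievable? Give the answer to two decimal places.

330.12

Take in order of value per unit:
- A (129/10 per unit): all 10 → value 129, running total 129.00
- E (128/14 per unit): all 14 → value 128, running total 257.00
- C (66/20 per unit): all 20 → value 66, running total 323.00
- D (37/26 per unit): 5 of 26 → value 5×37/26 = 7.1154, running total 330.12
Total 330.12.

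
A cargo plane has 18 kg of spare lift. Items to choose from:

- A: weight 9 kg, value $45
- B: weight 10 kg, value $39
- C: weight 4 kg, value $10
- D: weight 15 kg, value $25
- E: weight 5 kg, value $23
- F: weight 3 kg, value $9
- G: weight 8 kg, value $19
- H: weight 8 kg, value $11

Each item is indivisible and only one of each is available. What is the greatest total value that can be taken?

$78

This is a 0/1 knapsack; check combinations near the capacity.
- A+C+E: weight 9+4+5=18, value 45+10+23=78
- A+E+F: weight 9+5+3=17, value 45+23+9=77
- B+E+F: weight 10+5+3=18, value 39+23+9=71
- A+E: weight 9+5=14, value 45+23=68
Best: $78.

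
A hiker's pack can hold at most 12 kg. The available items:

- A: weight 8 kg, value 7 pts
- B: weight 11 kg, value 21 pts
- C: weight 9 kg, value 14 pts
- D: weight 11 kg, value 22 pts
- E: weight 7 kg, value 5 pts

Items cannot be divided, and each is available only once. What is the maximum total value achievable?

22 pts

Check high-value combinations within 12 kg:
- D: weight 11, value 22
- B: weight 11, value 21
- C: weight 9, value 14
- A: weight 8, value 7
Best: 22 pts.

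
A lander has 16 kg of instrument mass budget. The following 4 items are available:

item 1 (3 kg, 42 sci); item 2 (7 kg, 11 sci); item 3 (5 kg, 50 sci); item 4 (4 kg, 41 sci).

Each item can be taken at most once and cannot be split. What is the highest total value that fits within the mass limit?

133 sci

This is a 0/1 knapsack; check combinations near the capacity.
- item 1+item 3+item 4: mass 3+5+4=12, value 42+50+41=133
- item 1+item 2+item 3: mass 3+7+5=15, value 42+11+50=103
- item 2+item 3+item 4: mass 7+5+4=16, value 11+50+41=102
Best: 133 sci.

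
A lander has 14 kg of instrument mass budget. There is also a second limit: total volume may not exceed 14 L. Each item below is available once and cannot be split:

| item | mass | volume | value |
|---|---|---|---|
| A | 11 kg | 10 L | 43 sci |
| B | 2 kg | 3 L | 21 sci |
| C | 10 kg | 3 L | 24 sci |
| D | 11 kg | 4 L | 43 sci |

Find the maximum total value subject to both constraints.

64 sci

Feasible sets respecting both limits:
- A+B: mass 13, volume 13, value 64
- B+D: mass 13, volume 7, value 64
- B+C: mass 12, volume 6, value 45
- A: mass 11, volume 10, value 43
Best: 64 sci.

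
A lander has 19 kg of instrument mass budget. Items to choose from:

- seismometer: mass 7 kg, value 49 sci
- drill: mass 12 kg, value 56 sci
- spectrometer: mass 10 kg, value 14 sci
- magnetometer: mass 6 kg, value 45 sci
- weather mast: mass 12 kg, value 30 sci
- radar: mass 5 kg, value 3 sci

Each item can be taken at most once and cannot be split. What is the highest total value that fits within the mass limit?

Check high-value combinations within 19 kg:
- seismometer+drill: mass 7+12=19, value 49+56=105
- drill+magnetometer: mass 12+6=18, value 56+45=101
- seismometer+magnetometer+radar: mass 7+6+5=18, value 49+45+3=97
Best: 105 sci.

105 sci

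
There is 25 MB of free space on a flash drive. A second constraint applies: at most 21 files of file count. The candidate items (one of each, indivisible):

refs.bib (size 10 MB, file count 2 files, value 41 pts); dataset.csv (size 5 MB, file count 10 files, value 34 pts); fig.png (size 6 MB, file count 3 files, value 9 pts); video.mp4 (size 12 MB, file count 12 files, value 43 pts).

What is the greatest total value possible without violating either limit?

84 pts

Feasible sets respecting both limits:
- refs.bib+dataset.csv+fig.png: size 21, file count 15, value 84
- refs.bib+video.mp4: size 22, file count 14, value 84
- refs.bib+dataset.csv: size 15, file count 12, value 75
Best: 84 pts.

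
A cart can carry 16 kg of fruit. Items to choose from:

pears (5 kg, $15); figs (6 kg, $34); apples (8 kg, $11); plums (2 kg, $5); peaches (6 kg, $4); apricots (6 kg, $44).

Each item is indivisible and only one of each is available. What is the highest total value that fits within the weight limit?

Check high-value combinations within 16 kg:
- figs+plums+apricots: weight 6+2+6=14, value 34+5+44=83
- figs+apricots: weight 6+6=12, value 34+44=78
- pears+plums+apricots: weight 5+2+6=13, value 15+5+44=64
- apples+plums+apricots: weight 8+2+6=16, value 11+5+44=60
Best: $83.

$83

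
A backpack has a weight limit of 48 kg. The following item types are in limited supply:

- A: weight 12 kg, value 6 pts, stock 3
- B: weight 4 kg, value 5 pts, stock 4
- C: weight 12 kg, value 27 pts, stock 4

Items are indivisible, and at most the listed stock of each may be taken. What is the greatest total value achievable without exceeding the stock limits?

108 pts

Top feasible selections:
- 4×C: weight 48, value 108
- 3×B + 3×C: weight 48, value 96
Best: 108 pts.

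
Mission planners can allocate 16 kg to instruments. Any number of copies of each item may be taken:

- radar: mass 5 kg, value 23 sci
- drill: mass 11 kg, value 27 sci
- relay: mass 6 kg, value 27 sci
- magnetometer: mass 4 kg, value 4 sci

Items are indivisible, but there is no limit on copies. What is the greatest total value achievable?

73 sci

Best value-per-unit is radar at 23/5; filling with it alone gives 3×23 = 69.
Optimal mix: 2×radar + 1×relay → mass 16, value 73.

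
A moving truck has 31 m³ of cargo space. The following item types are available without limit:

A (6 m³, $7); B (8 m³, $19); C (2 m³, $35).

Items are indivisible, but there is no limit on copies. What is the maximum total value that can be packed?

$525

Best value-per-unit is C at 35/2, and filling with it alone uses volume 15×2=30. No mix of the others beats 15×35 = 525.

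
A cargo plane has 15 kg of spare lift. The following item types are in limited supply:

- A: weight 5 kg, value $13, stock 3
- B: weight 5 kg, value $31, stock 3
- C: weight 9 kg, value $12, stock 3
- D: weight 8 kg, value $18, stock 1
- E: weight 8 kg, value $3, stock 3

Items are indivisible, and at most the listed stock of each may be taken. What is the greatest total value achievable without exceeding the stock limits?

$93

Best selections within weight 15 and stock limits:
- 3×B: weight 15, value 93
- 1×A + 2×B: weight 15, value 75
- 2×B: weight 10, value 62
- 2×A + 1×B: weight 15, value 57
Best: $93.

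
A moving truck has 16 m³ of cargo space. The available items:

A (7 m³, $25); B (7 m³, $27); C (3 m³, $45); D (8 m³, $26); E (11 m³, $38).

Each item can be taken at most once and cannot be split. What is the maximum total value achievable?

This is a 0/1 knapsack; check combinations near the capacity.
- C+E: volume 3+11=14, value 45+38=83
- B+C: volume 7+3=10, value 27+45=72
- C+D: volume 3+8=11, value 45+26=71
- A+C: volume 7+3=10, value 25+45=70
- B+D: volume 7+8=15, value 27+26=53
Best: $83.

$83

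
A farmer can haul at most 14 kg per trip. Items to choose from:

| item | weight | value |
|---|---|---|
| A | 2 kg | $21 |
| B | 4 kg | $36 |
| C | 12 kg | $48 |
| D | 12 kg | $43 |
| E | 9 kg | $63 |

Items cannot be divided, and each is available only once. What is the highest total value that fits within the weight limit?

$99

Check high-value combinations within 14 kg:
- B+E: weight 4+9=13, value 36+63=99
- A+E: weight 2+9=11, value 21+63=84
- A+C: weight 2+12=14, value 21+48=69
- A+D: weight 2+12=14, value 21+43=64
Best: $99.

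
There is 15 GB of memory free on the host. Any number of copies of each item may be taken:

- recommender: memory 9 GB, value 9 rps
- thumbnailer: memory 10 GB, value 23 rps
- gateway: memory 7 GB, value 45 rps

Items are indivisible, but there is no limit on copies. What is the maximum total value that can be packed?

90 rps

Best value-per-unit is gateway at 45/7, and filling with it alone uses memory 2×7=14. No mix of the others beats 2×45 = 90.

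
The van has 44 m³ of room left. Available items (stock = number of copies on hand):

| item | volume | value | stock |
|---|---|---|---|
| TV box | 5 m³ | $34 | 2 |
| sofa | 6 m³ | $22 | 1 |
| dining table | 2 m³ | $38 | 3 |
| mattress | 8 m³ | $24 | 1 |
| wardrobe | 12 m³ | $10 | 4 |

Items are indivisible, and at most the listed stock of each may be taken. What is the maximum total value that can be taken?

Top feasible selections:
- 2×TV box + 1×sofa + 3×dining table + 1×mattress + 1×wardrobe: volume 42, value 238
- 2×TV box + 1×sofa + 3×dining table + 1×mattress: volume 30, value 228
- 2×TV box + 3×dining table + 1×mattress + 1×wardrobe: volume 36, value 216
Best: $238.

$238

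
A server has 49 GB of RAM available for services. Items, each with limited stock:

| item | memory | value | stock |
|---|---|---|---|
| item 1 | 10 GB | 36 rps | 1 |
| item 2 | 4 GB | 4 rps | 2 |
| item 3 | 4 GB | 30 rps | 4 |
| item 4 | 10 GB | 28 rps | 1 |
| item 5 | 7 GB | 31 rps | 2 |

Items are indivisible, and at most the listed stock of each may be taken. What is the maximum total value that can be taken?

226 rps

Best selections within memory 49 and stock limits:
- 1×item 1 + 2×item 2 + 4×item 3 + 2×item 5: memory 48, value 226
- 1×item 1 + 1×item 2 + 4×item 3 + 2×item 5: memory 44, value 222
- 1×item 1 + 1×item 2 + 4×item 3 + 1×item 4 + 1×item 5: memory 47, value 219
- 1×item 1 + 4×item 3 + 2×item 5: memory 40, value 218
Best: 226 rps.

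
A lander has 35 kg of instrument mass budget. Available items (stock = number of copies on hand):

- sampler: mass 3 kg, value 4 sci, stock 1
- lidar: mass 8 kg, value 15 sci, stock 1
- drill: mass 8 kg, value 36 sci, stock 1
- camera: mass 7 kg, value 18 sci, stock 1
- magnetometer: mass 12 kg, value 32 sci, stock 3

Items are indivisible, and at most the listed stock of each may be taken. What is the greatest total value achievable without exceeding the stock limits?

Top feasible selections:
- 1×sampler + 1×drill + 2×magnetometer: mass 35, value 104
- 1×lidar + 1×drill + 1×camera + 1×magnetometer: mass 35, value 101
Best: 104 sci.

104 sci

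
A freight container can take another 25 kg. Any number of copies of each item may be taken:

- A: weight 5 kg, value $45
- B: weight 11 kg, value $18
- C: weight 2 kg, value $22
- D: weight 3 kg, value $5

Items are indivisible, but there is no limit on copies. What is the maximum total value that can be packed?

$265

Best value-per-unit is C at 22/2; filling with it alone gives 12×22 = 264.
Optimal mix: 1×A + 10×C → weight 25, value 265.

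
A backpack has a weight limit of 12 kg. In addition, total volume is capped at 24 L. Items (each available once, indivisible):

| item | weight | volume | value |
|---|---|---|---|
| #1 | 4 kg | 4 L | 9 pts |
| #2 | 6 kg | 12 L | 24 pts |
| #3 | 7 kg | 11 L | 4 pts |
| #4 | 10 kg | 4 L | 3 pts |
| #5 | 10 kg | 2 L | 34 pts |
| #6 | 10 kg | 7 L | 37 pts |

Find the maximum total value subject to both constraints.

Feasible sets respecting both limits:
- #6: weight 10, volume 7, value 37
- #5: weight 10, volume 2, value 34
- #1+#2: weight 10, volume 16, value 33
Best: 37 pts.

37 pts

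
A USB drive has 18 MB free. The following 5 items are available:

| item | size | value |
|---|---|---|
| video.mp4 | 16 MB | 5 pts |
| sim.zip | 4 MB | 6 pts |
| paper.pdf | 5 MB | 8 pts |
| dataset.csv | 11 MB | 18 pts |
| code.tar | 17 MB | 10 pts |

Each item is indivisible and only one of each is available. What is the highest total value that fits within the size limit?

26 pts

Check high-value combinations within 18 MB:
- paper.pdf+dataset.csv: size 5+11=16, value 8+18=26
- sim.zip+dataset.csv: size 4+11=15, value 6+18=24
- dataset.csv: size 11, value 18
- sim.zip+paper.pdf: size 4+5=9, value 6+8=14
Best: 26 pts.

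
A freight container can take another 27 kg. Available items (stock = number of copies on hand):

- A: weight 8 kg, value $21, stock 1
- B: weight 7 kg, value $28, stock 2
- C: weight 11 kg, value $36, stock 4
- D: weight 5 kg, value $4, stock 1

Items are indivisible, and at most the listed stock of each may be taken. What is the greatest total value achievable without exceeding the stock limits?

$92

Best selections within weight 27 and stock limits:
- 2×B + 1×C: weight 25, value 92
- 1×A + 1×B + 1×C: weight 26, value 85
Best: $92.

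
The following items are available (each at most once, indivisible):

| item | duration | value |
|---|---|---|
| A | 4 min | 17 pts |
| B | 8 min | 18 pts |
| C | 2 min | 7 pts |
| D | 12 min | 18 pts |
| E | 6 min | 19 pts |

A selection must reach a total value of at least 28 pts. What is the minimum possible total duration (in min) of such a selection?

10

Subsets with value ≥ 28, sorted by total duration:
- A+E: duration 10, value 36
- A+C+E: duration 12, value 43
- A+B: duration 12, value 35
Minimum duration: 10 min.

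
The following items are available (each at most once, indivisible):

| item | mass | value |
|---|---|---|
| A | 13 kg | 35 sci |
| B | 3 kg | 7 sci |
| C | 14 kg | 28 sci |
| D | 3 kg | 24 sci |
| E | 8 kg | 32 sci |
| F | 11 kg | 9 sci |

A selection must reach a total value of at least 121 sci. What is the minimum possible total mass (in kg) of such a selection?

41

Subsets with value ≥ 121, sorted by total mass:
- A+B+C+D+E: mass 41, value 126
- A+C+D+E+F: mass 49, value 128
Minimum mass: 41 kg.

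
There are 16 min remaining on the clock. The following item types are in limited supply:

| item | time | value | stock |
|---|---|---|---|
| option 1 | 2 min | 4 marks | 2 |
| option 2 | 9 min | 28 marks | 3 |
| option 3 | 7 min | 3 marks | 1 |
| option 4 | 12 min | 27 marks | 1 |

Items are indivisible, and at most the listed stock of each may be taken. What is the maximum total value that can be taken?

Best selections within time 16 and stock limits:
- 2×option 1 + 1×option 2: time 13, value 36
- 2×option 1 + 1×option 4: time 16, value 35
- 1×option 1 + 1×option 2: time 11, value 32
Best: 36 marks.

36 marks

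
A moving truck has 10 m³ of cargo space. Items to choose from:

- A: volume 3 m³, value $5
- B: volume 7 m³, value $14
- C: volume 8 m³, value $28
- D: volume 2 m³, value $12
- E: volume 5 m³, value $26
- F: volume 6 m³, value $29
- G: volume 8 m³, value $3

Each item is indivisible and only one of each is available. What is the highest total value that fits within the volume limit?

This is a 0/1 knapsack; check combinations near the capacity.
- A+D+E: volume 3+2+5=10, value 5+12+26=43
- D+F: volume 2+6=8, value 12+29=41
- C+D: volume 8+2=10, value 28+12=40
- D+E: volume 2+5=7, value 12+26=38
Best: $43.

$43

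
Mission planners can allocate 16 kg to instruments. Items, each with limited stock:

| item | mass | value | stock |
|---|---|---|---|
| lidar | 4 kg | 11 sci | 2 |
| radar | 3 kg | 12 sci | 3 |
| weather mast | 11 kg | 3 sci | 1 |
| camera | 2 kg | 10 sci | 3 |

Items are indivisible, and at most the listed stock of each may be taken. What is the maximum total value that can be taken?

Best selections within mass 16 and stock limits:
- 3×radar + 3×camera: mass 15, value 66
- 1×lidar + 2×radar + 3×camera: mass 16, value 65
- 1×lidar + 3×radar + 1×camera: mass 15, value 57
- 3×radar + 2×camera: mass 13, value 56
Best: 66 sci.

66 sci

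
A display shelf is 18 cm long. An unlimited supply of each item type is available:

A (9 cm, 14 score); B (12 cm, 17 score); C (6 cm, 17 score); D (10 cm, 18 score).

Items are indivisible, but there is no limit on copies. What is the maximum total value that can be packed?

Best value-per-unit is C at 17/6, and filling with it alone uses length 3×6=18. No mix of the others beats 3×17 = 51.

51 score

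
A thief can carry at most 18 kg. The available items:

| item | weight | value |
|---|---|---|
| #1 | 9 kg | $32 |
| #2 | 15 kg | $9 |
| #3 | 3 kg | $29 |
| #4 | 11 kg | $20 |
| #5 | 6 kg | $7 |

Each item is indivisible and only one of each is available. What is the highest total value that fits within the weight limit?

$68

Check high-value combinations within 18 kg:
- #1+#3+#5: weight 9+3+6=18, value 32+29+7=68
- #1+#3: weight 9+3=12, value 32+29=61
- #3+#4: weight 3+11=14, value 29+20=49
Best: $68.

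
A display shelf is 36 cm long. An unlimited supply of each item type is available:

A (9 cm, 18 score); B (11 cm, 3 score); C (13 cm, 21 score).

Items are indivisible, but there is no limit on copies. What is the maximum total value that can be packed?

Best value-per-unit is A at 18/9, and filling with it alone uses length 4×9=36. No mix of the others beats 4×18 = 72.

72 score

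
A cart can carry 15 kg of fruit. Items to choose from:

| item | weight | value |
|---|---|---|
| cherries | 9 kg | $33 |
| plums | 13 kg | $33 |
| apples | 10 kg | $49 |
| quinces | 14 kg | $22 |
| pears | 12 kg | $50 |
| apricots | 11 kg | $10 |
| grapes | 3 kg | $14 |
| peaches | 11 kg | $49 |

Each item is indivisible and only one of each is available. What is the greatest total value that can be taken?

$64

Check high-value combinations within 15 kg:
- pears+grapes: weight 12+3=15, value 50+14=64
- apples+grapes: weight 10+3=13, value 49+14=63
- grapes+peaches: weight 3+11=14, value 14+49=63
- pears: weight 12, value 50
Best: $64.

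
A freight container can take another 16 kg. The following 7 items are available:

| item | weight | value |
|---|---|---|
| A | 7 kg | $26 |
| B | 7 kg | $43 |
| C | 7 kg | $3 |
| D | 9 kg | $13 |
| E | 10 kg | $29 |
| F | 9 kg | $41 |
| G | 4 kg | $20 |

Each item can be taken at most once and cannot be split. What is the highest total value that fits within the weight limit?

Check high-value combinations within 16 kg:
- B+F: weight 7+9=16, value 43+41=84
- A+B: weight 7+7=14, value 26+43=69
- A+F: weight 7+9=16, value 26+41=67
Best: $84.

$84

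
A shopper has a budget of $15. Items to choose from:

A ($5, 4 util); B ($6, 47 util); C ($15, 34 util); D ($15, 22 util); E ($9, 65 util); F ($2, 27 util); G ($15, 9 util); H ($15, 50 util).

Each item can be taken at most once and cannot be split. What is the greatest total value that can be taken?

This is a 0/1 knapsack; check combinations near the capacity.
- B+E: cost 6+9=15, value 47+65=112
- E+F: cost 9+2=11, value 65+27=92
- A+B+F: cost 5+6+2=13, value 4+47+27=78
Best: 112 util.

112 util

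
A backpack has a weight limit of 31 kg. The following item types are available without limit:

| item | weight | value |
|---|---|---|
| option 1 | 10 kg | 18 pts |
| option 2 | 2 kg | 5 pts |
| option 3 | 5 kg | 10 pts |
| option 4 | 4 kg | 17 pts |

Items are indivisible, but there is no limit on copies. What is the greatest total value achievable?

124 pts

Best value-per-unit is option 4 at 17/4; filling with it alone gives 7×17 = 119.
Optimal mix: 1×option 2 + 7×option 4 → weight 30, value 124.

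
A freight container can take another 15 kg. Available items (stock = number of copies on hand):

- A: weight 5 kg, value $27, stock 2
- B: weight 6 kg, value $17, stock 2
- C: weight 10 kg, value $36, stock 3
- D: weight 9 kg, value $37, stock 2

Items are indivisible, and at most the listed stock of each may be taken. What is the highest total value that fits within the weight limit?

Best selections within weight 15 and stock limits:
- 1×A + 1×D: weight 14, value 64
- 1×A + 1×C: weight 15, value 63
- 2×A: weight 10, value 54
Best: $64.

$64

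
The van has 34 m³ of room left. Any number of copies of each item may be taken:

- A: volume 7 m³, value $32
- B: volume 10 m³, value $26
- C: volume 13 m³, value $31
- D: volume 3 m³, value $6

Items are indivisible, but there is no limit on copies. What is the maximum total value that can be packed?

Best value-per-unit is A at 32/7; filling with it alone gives 4×32 = 128.
Optimal mix: 4×A + 2×D → volume 34, value 140.

$140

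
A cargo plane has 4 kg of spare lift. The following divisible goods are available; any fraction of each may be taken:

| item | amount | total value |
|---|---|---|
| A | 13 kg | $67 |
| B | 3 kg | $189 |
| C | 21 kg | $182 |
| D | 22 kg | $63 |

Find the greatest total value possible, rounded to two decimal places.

197.67

Take in order of value per unit:
- B (189/3 per unit): all 3 → value 189, running total 189.00
- C (182/21 per unit): 1 of 21 → value 1×182/21 = 8.6667, running total 197.67
Total 197.67.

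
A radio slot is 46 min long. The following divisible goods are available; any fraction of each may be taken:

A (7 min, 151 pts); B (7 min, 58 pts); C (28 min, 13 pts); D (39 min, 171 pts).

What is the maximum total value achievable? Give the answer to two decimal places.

Take in order of value per unit:
- A (151/7 per unit): all 7 → value 151, running total 151.00
- B (58/7 per unit): all 7 → value 58, running total 209.00
- D (171/39 per unit): 32 of 39 → value 32×171/39 = 140.3077, running total 349.31
Total 349.31.

349.31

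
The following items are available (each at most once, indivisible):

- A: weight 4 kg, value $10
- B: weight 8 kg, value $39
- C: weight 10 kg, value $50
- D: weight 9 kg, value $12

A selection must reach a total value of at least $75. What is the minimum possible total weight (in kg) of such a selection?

18

Subsets with value ≥ 75, sorted by total weight:
- B+C: weight 18, value 89
- A+B+C: weight 22, value 99
Minimum weight: 18 kg.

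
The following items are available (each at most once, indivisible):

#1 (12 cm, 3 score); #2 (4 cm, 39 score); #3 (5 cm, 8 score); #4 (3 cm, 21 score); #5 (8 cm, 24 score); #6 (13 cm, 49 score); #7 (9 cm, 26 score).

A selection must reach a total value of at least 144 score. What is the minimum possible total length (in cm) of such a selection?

37

Subsets with value ≥ 144, sorted by total length:
- #2+#4+#5+#6+#7: length 37, value 159
- #2+#3+#5+#6+#7: length 39, value 146
- #2+#3+#4+#5+#6+#7: length 42, value 167
Minimum length: 37 cm.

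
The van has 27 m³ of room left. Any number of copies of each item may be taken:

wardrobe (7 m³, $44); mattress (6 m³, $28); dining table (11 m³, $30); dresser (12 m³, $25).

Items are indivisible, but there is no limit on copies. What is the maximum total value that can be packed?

Best value-per-unit is wardrobe at 44/7; filling with it alone gives 3×44 = 132.
Optimal mix: 3×wardrobe + 1×mattress → volume 27, value 160.

$160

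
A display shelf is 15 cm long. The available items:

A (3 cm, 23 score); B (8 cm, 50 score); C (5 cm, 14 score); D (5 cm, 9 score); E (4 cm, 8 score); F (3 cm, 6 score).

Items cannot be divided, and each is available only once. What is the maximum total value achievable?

Check high-value combinations within 15 cm:
- A+B+E: length 3+8+4=15, value 23+50+8=81
- A+B+F: length 3+8+3=14, value 23+50+6=79
- A+B: length 3+8=11, value 23+50=73
- B+C: length 8+5=13, value 50+14=64
Best: 81 score.

81 score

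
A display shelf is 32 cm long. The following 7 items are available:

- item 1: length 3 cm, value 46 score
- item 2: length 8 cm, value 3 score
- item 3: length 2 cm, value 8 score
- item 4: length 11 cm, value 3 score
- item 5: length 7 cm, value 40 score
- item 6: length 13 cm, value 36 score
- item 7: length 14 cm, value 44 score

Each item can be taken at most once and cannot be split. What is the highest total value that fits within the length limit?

138 score

Check high-value combinations within 32 cm:
- item 1+item 3+item 5+item 7: length 3+2+7+14=26, value 46+8+40+44=138
- item 1+item 3+item 6+item 7: length 3+2+13+14=32, value 46+8+36+44=134
- item 1+item 2+item 5+item 7: length 3+8+7+14=32, value 46+3+40+44=133
Best: 138 score.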